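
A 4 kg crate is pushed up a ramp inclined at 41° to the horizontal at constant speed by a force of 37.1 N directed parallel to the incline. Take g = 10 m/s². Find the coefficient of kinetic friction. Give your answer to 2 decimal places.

0.36

At constant speed ΣF = 0 along the incline. The applied 37.1 N acts up the slope; the weight component mg sin 41° = 26.242 N and kinetic friction μN both act down the slope.
So 37.1 = 26.242 + μ × 30.188, giving μ = (37.1 − 26.242) / 30.188 = 0.3597.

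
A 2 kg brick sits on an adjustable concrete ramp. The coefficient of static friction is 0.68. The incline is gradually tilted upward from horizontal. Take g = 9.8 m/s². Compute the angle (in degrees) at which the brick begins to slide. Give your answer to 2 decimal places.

At the threshold of sliding, static friction is at its maximum μ_s N and exactly balances the weight component along the incline: mg sin θ = μ_s mg cos θ.
Hence tan θ = μ_s = 0.68, so θ = arctan(0.68) = 34.2157°.

34.22°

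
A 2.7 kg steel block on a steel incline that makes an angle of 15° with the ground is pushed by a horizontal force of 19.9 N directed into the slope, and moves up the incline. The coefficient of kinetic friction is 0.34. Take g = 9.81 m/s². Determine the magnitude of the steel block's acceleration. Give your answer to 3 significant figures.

0.710 m/s²

The horizontal push has components F cos 15° = 19.9 × 0.9659 = 19.221 N up the incline and F sin 15° = 19.9 × 0.2588 = 5.150 N pressing into the surface.
The normal force is therefore N = mg cos 15° + F sin 15° = 25.584 + 5.150 = 30.734 N, and kinetic friction down the slope is μN = 0.34 × 30.734 = 10.450 N.
Along the incline: F cos 15° − mg sin 15° − μN = ma, so 19.221 − 6.855 − 10.450 = 2.7 a, giving a = 0.7096 m/s².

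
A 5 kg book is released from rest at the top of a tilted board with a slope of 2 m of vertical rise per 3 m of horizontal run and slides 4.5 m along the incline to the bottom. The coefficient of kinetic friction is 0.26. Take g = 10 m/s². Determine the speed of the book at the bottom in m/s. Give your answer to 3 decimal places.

The weight component along the incline is mg sin 33.69° = 27.735 N and the normal force is N = mg cos 33.69° = 41.603 N.
Friction up the slope is f = μN = 0.26 × 41.603 = 10.817 N, so the net downslope force is 27.735 − 10.817 = 16.918 N and a = 16.918 / 5 = 3.3836 m/s².
Starting from rest over a distance of 4.5 m, v² = 2aL = 2 × 3.3836 × 4.5 = 30.4524, so v = 5.5184 m/s.

5.518 m/s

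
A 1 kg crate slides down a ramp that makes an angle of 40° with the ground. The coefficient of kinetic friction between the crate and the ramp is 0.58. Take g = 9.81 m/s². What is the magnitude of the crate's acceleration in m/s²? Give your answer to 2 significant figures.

1.9 m/s²

Resolving the weight along the incline: the component pulling the crate down the slope is mg sin 40° = 1 × 9.81 × 0.6428 = 6.306 N, and the normal force is N = mg cos 40° = 1 × 9.81 × 0.7660 = 7.514 N.
Kinetic friction acts up the slope with magnitude f = μN = 0.58 × 7.514 = 4.358 N.
Net force along the incline is 6.306 − 4.358 = 1.948 N, so a = 1.948 / 1 = 1.9480 m/s².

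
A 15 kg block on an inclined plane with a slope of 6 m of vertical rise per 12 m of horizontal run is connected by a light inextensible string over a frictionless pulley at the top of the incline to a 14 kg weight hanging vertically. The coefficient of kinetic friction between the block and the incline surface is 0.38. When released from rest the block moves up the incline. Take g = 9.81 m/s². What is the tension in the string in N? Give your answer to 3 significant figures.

For the block on the incline: the weight component along the slope is m₁g sin 26.57° = 15 × 9.81 × 0.4472 = 65.805 N and the normal force is N = m₁g cos 26.57° = 131.615 N.
Kinetic friction opposes the block's motion up the incline: f = μN = 0.38 × 131.615 = 50.014 N acting down the slope.
Newton's second law for the block (up-slope positive): T − 65.805 − 50.014 = 15 a. For the hanging weight (downward positive): 14 × 9.81 − T = 14 a.
Adding the two equations eliminates T: 21.521 = 29 a, so a = 0.7421 m/s².
Then from the hanging weight's equation, T = 14 × (9.81 − 0.7421) = 126.951 N.

127 N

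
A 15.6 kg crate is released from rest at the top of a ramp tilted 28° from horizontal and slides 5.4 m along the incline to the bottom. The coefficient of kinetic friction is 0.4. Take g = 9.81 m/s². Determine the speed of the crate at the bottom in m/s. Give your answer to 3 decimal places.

3.510 m/s

The weight component along the incline is mg sin 28° = 71.846 N and the normal force is N = mg cos 28° = 135.123 N.
Friction up the slope is f = μN = 0.4 × 135.123 = 54.049 N, so the net downslope force is 71.846 − 54.049 = 17.797 N and a = 17.797 / 15.6 = 1.1408 m/s².
Starting from rest over a distance of 5.4 m, v² = 2aL = 2 × 1.1408 × 5.4 = 12.3206, so v = 3.5101 m/s.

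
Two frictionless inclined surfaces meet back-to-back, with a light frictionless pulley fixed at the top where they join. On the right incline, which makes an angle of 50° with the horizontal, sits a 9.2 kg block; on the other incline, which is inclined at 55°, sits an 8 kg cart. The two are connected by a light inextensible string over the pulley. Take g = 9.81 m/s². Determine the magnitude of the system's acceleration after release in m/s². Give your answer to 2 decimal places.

Resolve each weight along its own incline: the 9.2 kg mass has component 9.2 × 9.81 × sin 50° = 69.137 N down its slope, and the 8 kg mass has 8 × 9.81 × sin 55° = 64.287 N down its slope.
The 9.2 kg side's 69.137 N exceeds the other side's 64.287 N, so that mass slides down and the 8 kg mass slides up. Taking that direction as positive, Newton's second law for the whole system gives 69.137 − 64.287 = (9.2 + 8) a, so a = 4.850 / 17.2 = 0.2820 m/s².

0.28 m/s²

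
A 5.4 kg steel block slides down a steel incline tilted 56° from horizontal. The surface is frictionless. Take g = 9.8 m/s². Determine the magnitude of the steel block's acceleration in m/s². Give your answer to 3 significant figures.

8.12 m/s²

Resolving the weight along the incline: the component pulling the steel block down the slope is mg sin 56° = 5.4 × 9.8 × 0.8290 = 43.871 N, and the normal force is N = mg cos 56° = 5.4 × 9.8 × 0.5592 = 29.593 N.
With no friction the net force along the incline is 43.871 N, so a = g sin 56° = 43.871 / 5.4 = 8.1243 m/s².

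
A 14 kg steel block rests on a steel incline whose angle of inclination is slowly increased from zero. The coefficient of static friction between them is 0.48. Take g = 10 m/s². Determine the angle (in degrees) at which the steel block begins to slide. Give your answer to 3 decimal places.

25.641°

At the threshold of sliding, static friction is at its maximum μ_s N and exactly balances the weight component along the incline: mg sin θ = μ_s mg cos θ.
Hence tan θ = μ_s = 0.48, so θ = arctan(0.48) = 25.6410°.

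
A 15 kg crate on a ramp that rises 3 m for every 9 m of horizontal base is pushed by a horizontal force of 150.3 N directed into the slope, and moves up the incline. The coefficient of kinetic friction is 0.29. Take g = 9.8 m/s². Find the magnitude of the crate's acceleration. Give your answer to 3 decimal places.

2.792 m/s²

The horizontal push has components F cos 18.43° = 150.3 × 0.9487 = 142.590 N up the incline and F sin 18.43° = 150.3 × 0.3162 = 47.525 N pressing into the surface.
The normal force is therefore N = mg cos 18.43° + F sin 18.43° = 139.459 + 47.525 = 186.984 N, and kinetic friction down the slope is μN = 0.29 × 186.984 = 54.225 N.
Along the incline: F cos 18.43° − mg sin 18.43° − μN = ma, so 142.590 − 46.481 − 54.225 = 15 a, giving a = 2.7923 m/s².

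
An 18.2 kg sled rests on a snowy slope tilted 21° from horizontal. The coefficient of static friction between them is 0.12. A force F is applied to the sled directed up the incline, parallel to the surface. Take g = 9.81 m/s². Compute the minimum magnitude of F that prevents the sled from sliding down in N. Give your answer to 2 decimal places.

43.98 N

The normal force is N = mg cos 21° = 166.683 N. With F at its minimum the sled is on the verge of sliding down, so static friction is at its maximum μ_s N = 0.12 × 166.683 = 20.002 N and acts up the slope.
Equilibrium along the incline: F + μ_s N = mg sin 21°, so F = 63.984 − 20.002 = 43.982 N.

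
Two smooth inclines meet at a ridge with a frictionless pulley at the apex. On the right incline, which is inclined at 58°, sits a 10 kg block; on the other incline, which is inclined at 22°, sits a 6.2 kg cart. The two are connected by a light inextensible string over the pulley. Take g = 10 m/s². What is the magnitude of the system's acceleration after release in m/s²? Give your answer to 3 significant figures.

3.80 m/s²

Resolve each weight along its own incline: the 10 kg mass has component 10 × 10 × sin 58° = 84.805 N down its slope, and the 6.2 kg mass has 6.2 × 10 × sin 22° = 23.226 N down its slope.
The 10 kg side's 84.805 N exceeds the other side's 23.226 N, so that mass slides down and the 6.2 kg mass slides up. Taking that direction as positive, Newton's second law for the whole system gives 84.805 − 23.226 = (10 + 6.2) a, so a = 61.579 / 16.2 = 3.8012 m/s².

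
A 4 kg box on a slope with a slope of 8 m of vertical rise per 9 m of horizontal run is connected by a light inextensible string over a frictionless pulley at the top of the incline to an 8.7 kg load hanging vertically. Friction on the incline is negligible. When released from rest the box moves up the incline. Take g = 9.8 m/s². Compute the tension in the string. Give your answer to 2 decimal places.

For the box on the incline: the weight component along the slope is m₁g sin 41.63° = 4 × 9.8 × 0.6644 = 26.044 N and the normal force is N = m₁g cos 41.63° = 29.298 N.
Newton's second law for the box (up-slope positive): T − 26.044 = 4 a. For the hanging load (downward positive): 8.7 × 9.8 − T = 8.7 a.
Adding the two equations eliminates T: 59.216 = 12.7 a, so a = 4.6627 m/s².
Then from the hanging load's equation, T = 8.7 × (9.8 − 4.6627) = 44.695 N.

44.69 N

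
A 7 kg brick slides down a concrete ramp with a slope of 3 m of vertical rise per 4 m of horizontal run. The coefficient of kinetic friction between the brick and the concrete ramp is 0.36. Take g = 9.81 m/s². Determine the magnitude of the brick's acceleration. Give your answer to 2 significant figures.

Resolving the weight along the incline: the component pulling the brick down the slope is mg sin 36.87° = 7 × 9.81 × 0.6000 = 41.202 N, and the normal force is N = mg cos 36.87° = 7 × 9.81 × 0.8000 = 54.936 N.
Kinetic friction acts up the slope with magnitude f = μN = 0.36 × 54.936 = 19.777 N.
Net force along the incline is 41.202 − 19.777 = 21.425 N, so a = 21.425 / 7 = 3.0607 m/s².

3.1 m/s²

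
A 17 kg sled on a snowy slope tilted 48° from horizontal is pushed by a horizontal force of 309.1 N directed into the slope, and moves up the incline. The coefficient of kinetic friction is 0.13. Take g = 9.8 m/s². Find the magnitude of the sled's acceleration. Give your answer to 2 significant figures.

2.3 m/s²

The horizontal push has components F cos 48° = 309.1 × 0.6691 = 206.819 N up the incline and F sin 48° = 309.1 × 0.7431 = 229.692 N pressing into the surface.
The normal force is therefore N = mg cos 48° + F sin 48° = 111.472 + 229.692 = 341.164 N, and kinetic friction down the slope is μN = 0.13 × 341.164 = 44.351 N.
Along the incline: F cos 48° − mg sin 48° − μN = ma, so 206.819 − 123.800 − 44.351 = 17 a, giving a = 2.2746 m/s².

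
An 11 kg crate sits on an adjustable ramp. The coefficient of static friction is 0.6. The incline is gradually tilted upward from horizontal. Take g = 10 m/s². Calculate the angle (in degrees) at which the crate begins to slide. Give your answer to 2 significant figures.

31°

At the threshold of sliding, static friction is at its maximum μ_s N and exactly balances the weight component along the incline: mg sin θ = μ_s mg cos θ.
Hence tan θ = μ_s = 0.6, so θ = arctan(0.6) = 30.9638°.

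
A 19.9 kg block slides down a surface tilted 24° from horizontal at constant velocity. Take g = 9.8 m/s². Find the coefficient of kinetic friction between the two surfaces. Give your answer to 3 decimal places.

At constant velocity the net force along the incline is zero: mg sin 24° = μ mg cos 24°.
So μ = tan 24° = 0.4067 / 0.9135 = 0.4452.

0.445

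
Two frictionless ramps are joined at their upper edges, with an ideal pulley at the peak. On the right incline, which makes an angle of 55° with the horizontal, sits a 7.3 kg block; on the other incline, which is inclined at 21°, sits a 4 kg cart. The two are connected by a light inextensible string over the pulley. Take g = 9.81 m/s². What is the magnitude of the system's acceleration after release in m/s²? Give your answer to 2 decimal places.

3.95 m/s²

Resolve each weight along its own incline: the 7.3 kg mass has component 7.3 × 9.81 × sin 55° = 58.662 N down its slope, and the 4 kg mass has 4 × 9.81 × sin 21° = 14.062 N down its slope.
The 7.3 kg side's 58.662 N exceeds the other side's 14.062 N, so that mass slides down and the 4 kg mass slides up. Taking that direction as positive, Newton's second law for the whole system gives 58.662 − 14.062 = (7.3 + 4) a, so a = 44.600 / 11.3 = 3.9469 m/s².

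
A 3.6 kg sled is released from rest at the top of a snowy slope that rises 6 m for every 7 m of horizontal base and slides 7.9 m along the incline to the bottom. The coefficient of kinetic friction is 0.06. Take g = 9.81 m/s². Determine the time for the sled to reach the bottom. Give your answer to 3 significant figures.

1.63 s

The weight component along the incline is mg sin 40.60° = 22.983 N and the normal force is N = mg cos 40.60° = 26.814 N.
Friction up the slope is f = μN = 0.06 × 26.814 = 1.609 N, so the net downslope force is 22.983 − 1.609 = 21.374 N and a = 21.374 / 3.6 = 5.9372 m/s².
Starting from rest, L = ½at², so t = √(2L/a) = √(2 × 7.9 / 5.9372) = 1.6313 s.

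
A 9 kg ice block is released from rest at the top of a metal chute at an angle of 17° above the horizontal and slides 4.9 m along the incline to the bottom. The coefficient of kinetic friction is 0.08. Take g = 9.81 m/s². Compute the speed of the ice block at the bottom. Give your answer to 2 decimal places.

4.56 m/s

The weight component along the incline is mg sin 17° = 25.813 N and the normal force is N = mg cos 17° = 84.432 N.
Friction up the slope is f = μN = 0.08 × 84.432 = 6.755 N, so the net downslope force is 25.813 − 6.755 = 19.058 N and a = 19.058 / 9 = 2.1176 m/s².
Starting from rest over a distance of 4.9 m, v² = 2aL = 2 × 2.1176 × 4.9 = 20.7525, so v = 4.5555 m/s.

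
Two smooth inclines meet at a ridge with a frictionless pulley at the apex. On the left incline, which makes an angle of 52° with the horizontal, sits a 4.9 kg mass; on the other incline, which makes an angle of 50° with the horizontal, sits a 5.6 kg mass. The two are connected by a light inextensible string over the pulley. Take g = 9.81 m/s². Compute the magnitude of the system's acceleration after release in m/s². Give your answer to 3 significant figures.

0.400 m/s²

Resolve each weight along its own incline: the 4.9 kg mass has component 4.9 × 9.81 × sin 52° = 37.879 N down its slope, and the 5.6 kg mass has 5.6 × 9.81 × sin 50° = 42.083 N down its slope.
The 5.6 kg side's 42.083 N exceeds the other side's 37.879 N, so that mass slides down and the 4.9 kg mass slides up. Taking that direction as positive, Newton's second law for the whole system gives 42.083 − 37.879 = (4.9 + 5.6) a, so a = 4.204 / 10.5 = 0.4004 m/s².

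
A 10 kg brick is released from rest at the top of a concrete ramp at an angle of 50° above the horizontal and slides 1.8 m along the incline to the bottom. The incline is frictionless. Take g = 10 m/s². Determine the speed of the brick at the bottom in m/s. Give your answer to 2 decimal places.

The weight component along the incline is mg sin 50° = 76.604 N and the normal force is N = mg cos 50° = 64.279 N.
With no friction, a = g sin 50° = 7.6604 m/s².
Starting from rest over a distance of 1.8 m, v² = 2aL = 2 × 7.6604 × 1.8 = 27.5774, so v = 5.2514 m/s.

5.25 m/s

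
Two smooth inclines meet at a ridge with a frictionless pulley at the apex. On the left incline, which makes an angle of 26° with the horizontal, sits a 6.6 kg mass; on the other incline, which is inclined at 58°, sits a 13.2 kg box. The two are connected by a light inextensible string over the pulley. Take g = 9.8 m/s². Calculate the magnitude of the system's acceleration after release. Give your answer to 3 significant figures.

4.11 m/s²

Resolve each weight along its own incline: the 6.6 kg mass has component 6.6 × 9.8 × sin 26° = 28.354 N down its slope, and the 13.2 kg mass has 13.2 × 9.8 × sin 58° = 109.704 N down its slope.
The 13.2 kg side's 109.704 N exceeds the other side's 28.354 N, so that mass slides down and the 6.6 kg mass slides up. Taking that direction as positive, Newton's second law for the whole system gives 109.704 − 28.354 = (6.6 + 13.2) a, so a = 81.350 / 19.8 = 4.1086 m/s².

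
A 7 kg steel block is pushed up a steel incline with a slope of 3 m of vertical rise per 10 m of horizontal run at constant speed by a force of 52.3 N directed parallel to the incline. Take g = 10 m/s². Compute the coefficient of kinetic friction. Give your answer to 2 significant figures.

0.48

At constant speed ΣF = 0 along the incline. The applied 52.3 N acts up the slope; the weight component mg sin 16.70° = 20.114 N and kinetic friction μN both act down the slope.
So 52.3 = 20.114 + μ × 67.048, giving μ = (52.3 − 20.114) / 67.048 = 0.4800.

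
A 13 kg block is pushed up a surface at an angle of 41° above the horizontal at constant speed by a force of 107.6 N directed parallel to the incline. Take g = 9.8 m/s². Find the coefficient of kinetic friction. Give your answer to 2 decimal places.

0.25

At constant speed ΣF = 0 along the incline. The applied 107.6 N acts up the slope; the weight component mg sin 41° = 83.582 N and kinetic friction μN both act down the slope.
So 107.6 = 83.582 + μ × 96.150, giving μ = (107.6 − 83.582) / 96.150 = 0.2498.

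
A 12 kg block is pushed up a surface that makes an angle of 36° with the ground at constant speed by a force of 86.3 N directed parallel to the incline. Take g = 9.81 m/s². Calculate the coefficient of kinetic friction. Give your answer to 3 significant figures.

0.180

At constant speed ΣF = 0 along the incline. The applied 86.3 N acts up the slope; the weight component mg sin 36° = 69.194 N and kinetic friction μN both act down the slope.
So 86.3 = 69.194 + μ × 95.237, giving μ = (86.3 − 69.194) / 95.237 = 0.1796.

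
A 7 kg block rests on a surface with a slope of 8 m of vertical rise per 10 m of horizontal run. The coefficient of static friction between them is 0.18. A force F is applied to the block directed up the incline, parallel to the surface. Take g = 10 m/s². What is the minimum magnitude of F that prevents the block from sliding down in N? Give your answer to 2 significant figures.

The normal force is N = mg cos 38.66° = 54.661 N. With F at its minimum the block is on the verge of sliding down, so static friction is at its maximum μ_s N = 0.18 × 54.661 = 9.839 N and acts up the slope.
Equilibrium along the incline: F + μ_s N = mg sin 38.66°, so F = 43.729 − 9.839 = 33.890 N.

34 N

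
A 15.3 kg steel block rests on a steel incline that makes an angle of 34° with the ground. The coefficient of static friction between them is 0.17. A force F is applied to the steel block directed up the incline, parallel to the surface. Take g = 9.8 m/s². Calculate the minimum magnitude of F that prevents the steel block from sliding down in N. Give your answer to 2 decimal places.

62.71 N

The normal force is N = mg cos 34° = 124.306 N. With F at its minimum the steel block is on the verge of sliding down, so static friction is at its maximum μ_s N = 0.17 × 124.306 = 21.132 N and acts up the slope.
Equilibrium along the incline: F + μ_s N = mg sin 34°, so F = 83.845 − 21.132 = 62.713 N.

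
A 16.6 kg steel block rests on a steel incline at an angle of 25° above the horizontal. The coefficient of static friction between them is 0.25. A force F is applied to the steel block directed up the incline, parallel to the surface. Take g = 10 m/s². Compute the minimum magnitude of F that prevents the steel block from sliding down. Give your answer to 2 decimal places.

The normal force is N = mg cos 25° = 150.447 N. With F at its minimum the steel block is on the verge of sliding down, so static friction is at its maximum μ_s N = 0.25 × 150.447 = 37.612 N and acts up the slope.
Equilibrium along the incline: F + μ_s N = mg sin 25°, so F = 70.155 − 37.612 = 32.543 N.

32.54 N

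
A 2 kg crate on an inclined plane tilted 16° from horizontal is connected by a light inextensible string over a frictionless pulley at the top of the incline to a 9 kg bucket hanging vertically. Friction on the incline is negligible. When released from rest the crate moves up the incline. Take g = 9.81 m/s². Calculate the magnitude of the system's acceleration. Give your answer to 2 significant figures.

7.5 m/s²

For the crate on the incline: the weight component along the slope is m₁g sin 16° = 2 × 9.81 × 0.2756 = 5.407 N and the normal force is N = m₁g cos 16° = 18.860 N.
Newton's second law for the crate (up-slope positive): T − 5.407 = 2 a. For the hanging bucket (downward positive): 9 × 9.81 − T = 9 a.
Adding the two equations eliminates T: 82.883 = 11 a, so a = 7.5348 m/s².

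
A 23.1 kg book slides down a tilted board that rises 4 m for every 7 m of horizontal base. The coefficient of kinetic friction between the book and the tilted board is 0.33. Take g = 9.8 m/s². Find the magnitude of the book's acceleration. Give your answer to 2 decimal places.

Resolving the weight along the incline: the component pulling the book down the slope is mg sin 29.74° = 23.1 × 9.8 × 0.4961 = 112.307 N, and the normal force is N = mg cos 29.74° = 23.1 × 9.8 × 0.8682 = 196.543 N.
Kinetic friction acts up the slope with magnitude f = μN = 0.33 × 196.543 = 64.859 N.
Net force along the incline is 112.307 − 64.859 = 47.448 N, so a = 47.448 / 23.1 = 2.0540 m/s².

2.05 m/s²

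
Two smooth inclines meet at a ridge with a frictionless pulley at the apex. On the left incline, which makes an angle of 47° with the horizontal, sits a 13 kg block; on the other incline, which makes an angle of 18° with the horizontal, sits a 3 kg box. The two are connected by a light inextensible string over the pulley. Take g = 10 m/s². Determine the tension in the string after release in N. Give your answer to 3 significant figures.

Resolve each weight along its own incline: the 13 kg mass has component 13 × 10 × sin 47° = 95.076 N down its slope, and the 3 kg mass has 3 × 10 × sin 18° = 9.271 N down its slope.
The 13 kg side's 95.076 N exceeds the other side's 9.271 N, so that mass slides down and the 3 kg mass slides up. Taking that direction as positive, Newton's second law for the whole system gives 95.076 − 9.271 = (13 + 3) a, so a = 85.805 / 16 = 5.3628 m/s².
For the 3 kg mass (up-slope positive): T − 9.271 = 3 × 5.3628, so T = 25.359 N.

25.4 N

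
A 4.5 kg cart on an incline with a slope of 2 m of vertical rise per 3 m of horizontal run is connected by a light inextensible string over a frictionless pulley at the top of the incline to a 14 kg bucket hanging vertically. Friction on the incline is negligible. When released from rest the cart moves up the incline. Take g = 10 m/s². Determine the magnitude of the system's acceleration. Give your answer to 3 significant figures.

For the cart on the incline: the weight component along the slope is m₁g sin 33.69° = 4.5 × 10 × 0.5547 = 24.961 N and the normal force is N = m₁g cos 33.69° = 37.442 N.
Newton's second law for the cart (up-slope positive): T − 24.961 = 4.5 a. For the hanging bucket (downward positive): 14 × 10 − T = 14 a.
Adding the two equations eliminates T: 115.039 = 18.5 a, so a = 6.2183 m/s².

6.22 m/s²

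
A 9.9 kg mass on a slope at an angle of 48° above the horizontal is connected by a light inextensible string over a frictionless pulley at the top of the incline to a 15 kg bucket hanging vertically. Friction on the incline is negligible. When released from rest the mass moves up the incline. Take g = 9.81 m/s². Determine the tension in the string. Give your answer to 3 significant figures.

102 N

For the mass on the incline: the weight component along the slope is m₁g sin 48° = 9.9 × 9.81 × 0.7431 = 72.169 N and the normal force is N = m₁g cos 48° = 64.985 N.
Newton's second law for the mass (up-slope positive): T − 72.169 = 9.9 a. For the hanging bucket (downward positive): 15 × 9.81 − T = 15 a.
Adding the two equations eliminates T: 74.981 = 24.9 a, so a = 3.0113 m/s².
Then from the hanging bucket's equation, T = 15 × (9.81 − 3.0113) = 101.981 N.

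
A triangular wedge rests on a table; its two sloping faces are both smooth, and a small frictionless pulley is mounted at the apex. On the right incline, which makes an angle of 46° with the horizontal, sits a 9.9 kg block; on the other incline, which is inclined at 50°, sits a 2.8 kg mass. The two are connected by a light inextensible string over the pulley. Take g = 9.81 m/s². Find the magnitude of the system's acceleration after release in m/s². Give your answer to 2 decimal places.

3.84 m/s²

Resolve each weight along its own incline: the 9.9 kg mass has component 9.9 × 9.81 × sin 46° = 69.862 N down its slope, and the 2.8 kg mass has 2.8 × 9.81 × sin 50° = 21.042 N down its slope.
The 9.9 kg side's 69.862 N exceeds the other side's 21.042 N, so that mass slides down and the 2.8 kg mass slides up. Taking that direction as positive, Newton's second law for the whole system gives 69.862 − 21.042 = (9.9 + 2.8) a, so a = 48.820 / 12.7 = 3.8441 m/s².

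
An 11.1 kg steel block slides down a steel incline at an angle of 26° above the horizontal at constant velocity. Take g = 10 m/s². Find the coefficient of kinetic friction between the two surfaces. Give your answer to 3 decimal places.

At constant velocity the net force along the incline is zero: mg sin 26° = μ mg cos 26°.
So μ = tan 26° = 0.4384 / 0.8988 = 0.4878.

0.488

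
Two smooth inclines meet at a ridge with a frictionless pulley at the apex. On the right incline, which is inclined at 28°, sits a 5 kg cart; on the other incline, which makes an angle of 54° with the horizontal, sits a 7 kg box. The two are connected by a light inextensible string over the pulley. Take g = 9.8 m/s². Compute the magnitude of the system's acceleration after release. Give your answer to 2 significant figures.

2.7 m/s²

Resolve each weight along its own incline: the 5 kg mass has component 5 × 9.8 × sin 28° = 23.004 N down its slope, and the 7 kg mass has 7 × 9.8 × sin 54° = 55.499 N down its slope.
The 7 kg side's 55.499 N exceeds the other side's 23.004 N, so that mass slides down and the 5 kg mass slides up. Taking that direction as positive, Newton's second law for the whole system gives 55.499 − 23.004 = (5 + 7) a, so a = 32.495 / 12 = 2.7079 m/s².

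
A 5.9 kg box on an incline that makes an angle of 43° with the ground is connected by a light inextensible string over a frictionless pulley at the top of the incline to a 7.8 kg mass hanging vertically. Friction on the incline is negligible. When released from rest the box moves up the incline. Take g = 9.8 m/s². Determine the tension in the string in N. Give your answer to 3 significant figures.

For the box on the incline: the weight component along the slope is m₁g sin 43° = 5.9 × 9.8 × 0.6820 = 39.433 N and the normal force is N = m₁g cos 43° = 42.287 N.
Newton's second law for the box (up-slope positive): T − 39.433 = 5.9 a. For the hanging mass (downward positive): 7.8 × 9.8 − T = 7.8 a.
Adding the two equations eliminates T: 37.007 = 13.7 a, so a = 2.7012 m/s².
Then from the hanging mass's equation, T = 7.8 × (9.8 − 2.7012) = 55.371 N.

55.4 N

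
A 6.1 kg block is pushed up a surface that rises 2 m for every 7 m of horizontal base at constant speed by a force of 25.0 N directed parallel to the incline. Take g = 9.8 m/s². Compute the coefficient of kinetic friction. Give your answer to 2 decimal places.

0.15

At constant speed ΣF = 0 along the incline. The applied 25.0 N acts up the slope; the weight component mg sin 15.95° = 16.423 N and kinetic friction μN both act down the slope.
So 25.0 = 16.423 + μ × 57.480, giving μ = (25.0 − 16.423) / 57.480 = 0.1492.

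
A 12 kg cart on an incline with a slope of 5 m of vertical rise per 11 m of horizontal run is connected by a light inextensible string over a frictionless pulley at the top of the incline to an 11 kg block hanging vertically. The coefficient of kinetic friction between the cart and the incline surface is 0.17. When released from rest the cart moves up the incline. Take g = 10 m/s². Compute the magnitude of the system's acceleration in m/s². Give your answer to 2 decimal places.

1.82 m/s²

For the cart on the incline: the weight component along the slope is m₁g sin 24.44° = 12 × 10 × 0.4138 = 49.656 N and the normal force is N = m₁g cos 24.44° = 109.244 N.
Kinetic friction opposes the cart's motion up the incline: f = μN = 0.17 × 109.244 = 18.571 N acting down the slope.
Newton's second law for the cart (up-slope positive): T − 49.656 − 18.571 = 12 a. For the hanging block (downward positive): 11 × 10 − T = 11 a.
Adding the two equations eliminates T: 41.773 = 23 a, so a = 1.8162 m/s².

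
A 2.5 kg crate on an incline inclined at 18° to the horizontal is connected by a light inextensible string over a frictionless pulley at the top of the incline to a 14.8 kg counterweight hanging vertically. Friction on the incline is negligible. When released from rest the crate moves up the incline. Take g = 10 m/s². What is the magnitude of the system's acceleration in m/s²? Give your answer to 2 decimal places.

For the crate on the incline: the weight component along the slope is m₁g sin 18° = 2.5 × 10 × 0.3090 = 7.725 N and the normal force is N = m₁g cos 18° = 23.776 N.
Newton's second law for the crate (up-slope positive): T − 7.725 = 2.5 a. For the hanging counterweight (downward positive): 14.8 × 10 − T = 14.8 a.
Adding the two equations eliminates T: 140.275 = 17.3 a, so a = 8.1084 m/s².

8.11 m/s²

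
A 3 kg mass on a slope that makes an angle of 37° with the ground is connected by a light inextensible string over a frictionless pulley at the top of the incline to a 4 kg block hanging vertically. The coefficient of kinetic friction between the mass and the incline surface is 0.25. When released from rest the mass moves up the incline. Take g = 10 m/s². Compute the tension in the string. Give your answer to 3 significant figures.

For the mass on the incline: the weight component along the slope is m₁g sin 37° = 3 × 10 × 0.6018 = 18.054 N and the normal force is N = m₁g cos 37° = 23.959 N.
Kinetic friction opposes the mass's motion up the incline: f = μN = 0.25 × 23.959 = 5.990 N acting down the slope.
Newton's second law for the mass (up-slope positive): T − 18.054 − 5.990 = 3 a. For the hanging block (downward positive): 4 × 10 − T = 4 a.
Adding the two equations eliminates T: 15.956 = 7 a, so a = 2.2794 m/s².
Then from the hanging block's equation, T = 4 × (10 − 2.2794) = 30.882 N.

30.9 N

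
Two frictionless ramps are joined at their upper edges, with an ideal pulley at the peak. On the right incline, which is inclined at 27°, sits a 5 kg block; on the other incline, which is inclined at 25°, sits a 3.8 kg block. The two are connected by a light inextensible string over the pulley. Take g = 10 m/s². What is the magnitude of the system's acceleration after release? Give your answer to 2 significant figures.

0.75 m/s²

Resolve each weight along its own incline: the 5 kg mass has component 5 × 10 × sin 27° = 22.700 N down its slope, and the 3.8 kg mass has 3.8 × 10 × sin 25° = 16.059 N down its slope.
The 5 kg side's 22.700 N exceeds the other side's 16.059 N, so that mass slides down and the 3.8 kg mass slides up. Taking that direction as positive, Newton's second law for the whole system gives 22.700 − 16.059 = (5 + 3.8) a, so a = 6.641 / 8.8 = 0.7547 m/s².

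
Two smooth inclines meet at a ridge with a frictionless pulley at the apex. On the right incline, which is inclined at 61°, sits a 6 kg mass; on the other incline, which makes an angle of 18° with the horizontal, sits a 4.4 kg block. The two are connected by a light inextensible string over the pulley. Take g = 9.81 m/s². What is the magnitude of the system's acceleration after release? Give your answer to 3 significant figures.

Resolve each weight along its own incline: the 6 kg mass has component 6 × 9.81 × sin 61° = 51.480 N down its slope, and the 4.4 kg mass has 4.4 × 9.81 × sin 18° = 13.338 N down its slope.
The 6 kg side's 51.480 N exceeds the other side's 13.338 N, so that mass slides down and the 4.4 kg mass slides up. Taking that direction as positive, Newton's second law for the whole system gives 51.480 − 13.338 = (6 + 4.4) a, so a = 38.142 / 10.4 = 3.6675 m/s².

3.67 m/s²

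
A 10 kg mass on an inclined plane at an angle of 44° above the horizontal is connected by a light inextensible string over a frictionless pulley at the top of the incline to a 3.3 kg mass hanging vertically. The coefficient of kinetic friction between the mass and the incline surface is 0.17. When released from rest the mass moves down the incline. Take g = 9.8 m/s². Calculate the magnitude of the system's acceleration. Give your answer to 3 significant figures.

For the mass on the incline: the weight component along the slope is m₁g sin 44° = 10 × 9.8 × 0.6947 = 68.081 N and the normal force is N = m₁g cos 44° = 70.495 N.
Kinetic friction opposes the mass's motion down the incline: f = μN = 0.17 × 70.495 = 11.984 N acting up the slope.
Newton's second law for the mass (down-slope positive): 68.081 − 11.984 − T = 10 a. For the hanging mass (upward positive): T − 3.3 × 9.8 = 3.3 a.
Adding the two equations eliminates T: 23.757 = 13.3 a, so a = 1.7862 m/s².

1.79 m/s²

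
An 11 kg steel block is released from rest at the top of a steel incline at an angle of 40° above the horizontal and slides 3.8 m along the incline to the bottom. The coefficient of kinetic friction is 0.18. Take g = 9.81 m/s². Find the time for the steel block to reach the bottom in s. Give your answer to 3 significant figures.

The weight component along the incline is mg sin 40° = 69.363 N and the normal force is N = mg cos 40° = 82.664 N.
Friction up the slope is f = μN = 0.18 × 82.664 = 14.880 N, so the net downslope force is 69.363 − 14.880 = 54.483 N and a = 54.483 / 11 = 4.9530 m/s².
Starting from rest, L = ½at², so t = √(2L/a) = √(2 × 3.8 / 4.9530) = 1.2387 s.

1.24 s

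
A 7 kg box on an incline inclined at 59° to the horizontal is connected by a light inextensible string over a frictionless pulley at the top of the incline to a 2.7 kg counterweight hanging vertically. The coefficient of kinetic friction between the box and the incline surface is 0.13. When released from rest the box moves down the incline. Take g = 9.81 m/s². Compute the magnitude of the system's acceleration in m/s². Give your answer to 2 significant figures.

2.9 m/s²

For the box on the incline: the weight component along the slope is m₁g sin 59° = 7 × 9.81 × 0.8572 = 58.864 N and the normal force is N = m₁g cos 59° = 35.368 N.
Kinetic friction opposes the box's motion down the incline: f = μN = 0.13 × 35.368 = 4.598 N acting up the slope.
Newton's second law for the box (down-slope positive): 58.864 − 4.598 − T = 7 a. For the hanging counterweight (upward positive): T − 2.7 × 9.81 = 2.7 a.
Adding the two equations eliminates T: 27.779 = 9.7 a, so a = 2.8638 m/s².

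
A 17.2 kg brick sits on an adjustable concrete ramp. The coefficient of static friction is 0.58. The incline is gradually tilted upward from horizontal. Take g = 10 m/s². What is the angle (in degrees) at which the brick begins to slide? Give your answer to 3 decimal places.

At the threshold of sliding, static friction is at its maximum μ_s N and exactly balances the weight component along the incline: mg sin θ = μ_s mg cos θ.
Hence tan θ = μ_s = 0.58, so θ = arctan(0.58) = 30.1137°.

30.114°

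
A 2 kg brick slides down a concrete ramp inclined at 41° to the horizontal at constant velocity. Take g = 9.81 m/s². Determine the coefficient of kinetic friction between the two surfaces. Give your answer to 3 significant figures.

0.869

At constant velocity the net force along the incline is zero: mg sin 41° = μ mg cos 41°.
So μ = tan 41° = 0.6561 / 0.7547 = 0.8694.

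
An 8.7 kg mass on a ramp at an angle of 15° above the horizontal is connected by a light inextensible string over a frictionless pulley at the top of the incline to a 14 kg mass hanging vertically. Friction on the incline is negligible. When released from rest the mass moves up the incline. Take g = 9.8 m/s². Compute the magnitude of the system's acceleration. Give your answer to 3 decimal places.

5.072 m/s²

For the mass on the incline: the weight component along the slope is m₁g sin 15° = 8.7 × 9.8 × 0.2588 = 22.065 N and the normal force is N = m₁g cos 15° = 82.355 N.
Newton's second law for the mass (up-slope positive): T − 22.065 = 8.7 a. For the hanging mass (downward positive): 14 × 9.8 − T = 14 a.
Adding the two equations eliminates T: 115.135 = 22.7 a, so a = 5.0720 m/s².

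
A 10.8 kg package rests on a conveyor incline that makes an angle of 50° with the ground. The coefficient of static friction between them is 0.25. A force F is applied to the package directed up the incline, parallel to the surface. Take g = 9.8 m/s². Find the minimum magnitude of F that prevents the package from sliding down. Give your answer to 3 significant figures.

64.1 N

The normal force is N = mg cos 50° = 68.033 N. With F at its minimum the package is on the verge of sliding down, so static friction is at its maximum μ_s N = 0.25 × 68.033 = 17.008 N and acts up the slope.
Equilibrium along the incline: F + μ_s N = mg sin 50°, so F = 81.078 − 17.008 = 64.070 N.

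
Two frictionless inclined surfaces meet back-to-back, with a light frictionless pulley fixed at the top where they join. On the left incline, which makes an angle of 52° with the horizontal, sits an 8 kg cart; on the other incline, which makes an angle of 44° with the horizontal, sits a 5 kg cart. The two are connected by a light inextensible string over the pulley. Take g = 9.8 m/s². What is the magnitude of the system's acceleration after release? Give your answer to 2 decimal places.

2.13 m/s²

Resolve each weight along its own incline: the 8 kg mass has component 8 × 9.8 × sin 52° = 61.780 N down its slope, and the 5 kg mass has 5 × 9.8 × sin 44° = 34.038 N down its slope.
The 8 kg side's 61.780 N exceeds the other side's 34.038 N, so that mass slides down and the 5 kg mass slides up. Taking that direction as positive, Newton's second law for the whole system gives 61.780 − 34.038 = (8 + 5) a, so a = 27.742 / 13 = 2.1340 m/s².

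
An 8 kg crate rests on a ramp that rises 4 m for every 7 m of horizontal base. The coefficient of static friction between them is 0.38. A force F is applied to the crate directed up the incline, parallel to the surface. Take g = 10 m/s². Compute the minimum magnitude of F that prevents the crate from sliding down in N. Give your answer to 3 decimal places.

The normal force is N = mg cos 29.74° = 69.459 N. With F at its minimum the crate is on the verge of sliding down, so static friction is at its maximum μ_s N = 0.38 × 69.459 = 26.394 N and acts up the slope.
Equilibrium along the incline: F + μ_s N = mg sin 29.74°, so F = 39.691 − 26.394 = 13.297 N.

13.297 N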